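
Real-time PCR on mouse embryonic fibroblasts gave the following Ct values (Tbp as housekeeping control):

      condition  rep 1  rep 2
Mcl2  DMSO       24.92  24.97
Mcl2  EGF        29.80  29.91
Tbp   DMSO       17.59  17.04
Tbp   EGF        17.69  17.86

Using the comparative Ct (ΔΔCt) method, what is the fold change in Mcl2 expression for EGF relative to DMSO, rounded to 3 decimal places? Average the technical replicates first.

0.046

Mean Ct: Mcl2 DMSO 24.945; Mcl2 EGF 29.855; Tbp DMSO 17.315; Tbp EGF 17.775
ΔCt(DMSO) = 24.945 − 17.315 = 7.630
ΔCt(EGF) = 29.855 − 17.775 = 12.080
ΔΔCt = 12.080 − 7.630 = 4.450
Fold change = 2^(−4.450) = 0.0458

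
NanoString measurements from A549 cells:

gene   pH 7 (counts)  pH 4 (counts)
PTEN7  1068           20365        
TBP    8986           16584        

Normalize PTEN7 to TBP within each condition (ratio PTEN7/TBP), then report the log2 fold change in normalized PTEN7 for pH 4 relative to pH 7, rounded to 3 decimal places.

3.369

PTEN7/TBP (pH 7) = 1068 / 8986 = 0.11885
PTEN7/TBP (pH 4) = 20365 / 16584 = 1.228
Fold change = 1.228 / 0.11885 = 10.3321
log2(10.3321) = 3.3691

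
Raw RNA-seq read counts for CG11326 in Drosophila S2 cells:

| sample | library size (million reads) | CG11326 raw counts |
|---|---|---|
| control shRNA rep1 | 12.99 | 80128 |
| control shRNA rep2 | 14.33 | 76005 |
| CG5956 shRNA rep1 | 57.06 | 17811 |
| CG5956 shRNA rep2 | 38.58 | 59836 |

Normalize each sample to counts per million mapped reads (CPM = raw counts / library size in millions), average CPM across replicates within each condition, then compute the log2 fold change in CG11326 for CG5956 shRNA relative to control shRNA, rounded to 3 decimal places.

-2.622

CPM(control shRNA rep1) = 80128 / 12.99 = 6168.4373
CPM(control shRNA rep2) = 76005 / 14.33 = 5303.9079
CPM(CG5956 shRNA rep1) = 17811 / 57.06 = 312.1451
CPM(CG5956 shRNA rep2) = 59836 / 38.58 = 1550.9590
mean CPM(control shRNA) = 5736.1726; mean CPM(CG5956 shRNA) = 931.5521
Fold change = 931.5521 / 5736.1726 = 0.16240
log2(0.16240) = -2.6224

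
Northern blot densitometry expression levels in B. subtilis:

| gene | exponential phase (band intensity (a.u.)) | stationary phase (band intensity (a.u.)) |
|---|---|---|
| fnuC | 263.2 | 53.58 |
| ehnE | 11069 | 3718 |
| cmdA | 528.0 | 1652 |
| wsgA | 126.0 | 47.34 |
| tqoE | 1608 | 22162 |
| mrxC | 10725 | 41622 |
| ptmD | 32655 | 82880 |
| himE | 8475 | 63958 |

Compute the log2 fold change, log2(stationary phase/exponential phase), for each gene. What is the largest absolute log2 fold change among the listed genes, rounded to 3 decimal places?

3.785

log2(53.58/263.2) = -2.296  (fnuC)
log2(3718/11069) = -1.574  (ehnE)
log2(1652/528.0) = 1.646  (cmdA)
log2(47.34/126.0) = -1.412  (wsgA)
log2(22162/1608) = 3.785  (tqoE)
log2(41622/10725) = 1.956  (mrxC)
log2(82880/32655) = 1.344  (ptmD)
log2(63958/8475) = 2.916  (himE)
The largest magnitude belongs to tqoE.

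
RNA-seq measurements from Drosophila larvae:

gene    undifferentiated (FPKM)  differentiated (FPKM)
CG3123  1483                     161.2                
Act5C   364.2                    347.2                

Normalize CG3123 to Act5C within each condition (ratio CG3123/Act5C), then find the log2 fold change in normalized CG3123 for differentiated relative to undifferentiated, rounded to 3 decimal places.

-3.133

CG3123/Act5C (undifferentiated) = 1483 / 364.2 = 4.0719
CG3123/Act5C (differentiated) = 161.2 / 347.2 = 0.46429
Fold change = 0.46429 / 4.0719 = 0.1140
log2(0.1140) = -3.1326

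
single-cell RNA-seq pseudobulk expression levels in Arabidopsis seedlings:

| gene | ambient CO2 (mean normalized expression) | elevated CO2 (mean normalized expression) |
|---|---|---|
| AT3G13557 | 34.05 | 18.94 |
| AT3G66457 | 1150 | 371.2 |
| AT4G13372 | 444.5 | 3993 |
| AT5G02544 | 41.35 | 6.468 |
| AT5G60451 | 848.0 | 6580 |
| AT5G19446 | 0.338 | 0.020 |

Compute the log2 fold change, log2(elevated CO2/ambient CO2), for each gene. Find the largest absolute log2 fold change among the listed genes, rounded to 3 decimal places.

log2(18.94/34.05) = -0.846  (AT3G13557)
log2(371.2/1150) = -1.631  (AT3G66457)
log2(3993/444.5) = 3.167  (AT4G13372)
log2(6.468/41.35) = -2.676  (AT5G02544)
log2(6580/848.0) = 2.956  (AT5G60451)
log2(0.020/0.338) = -4.079  (AT5G19446)
The largest magnitude belongs to AT5G19446.

4.079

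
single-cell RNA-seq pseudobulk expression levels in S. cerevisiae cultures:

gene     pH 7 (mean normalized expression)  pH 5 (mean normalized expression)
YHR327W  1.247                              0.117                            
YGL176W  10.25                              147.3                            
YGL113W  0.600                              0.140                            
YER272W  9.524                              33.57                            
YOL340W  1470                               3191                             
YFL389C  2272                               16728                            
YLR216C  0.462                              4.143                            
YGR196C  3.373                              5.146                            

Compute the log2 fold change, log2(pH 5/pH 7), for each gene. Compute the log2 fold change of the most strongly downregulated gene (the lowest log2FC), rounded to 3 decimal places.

-3.414

log2(0.117/1.247) = -3.414  (YHR327W)
log2(147.3/10.25) = 3.845  (YGL176W)
log2(0.140/0.600) = -2.100  (YGL113W)
log2(33.57/9.524) = 1.818  (YER272W)
log2(3191/1470) = 1.118  (YOL340W)
log2(16728/2272) = 2.880  (YFL389C)
log2(4.143/0.462) = 3.165  (YLR216C)
log2(5.146/3.373) = 0.609  (YGR196C)
YHR327W is most strongly downregulated.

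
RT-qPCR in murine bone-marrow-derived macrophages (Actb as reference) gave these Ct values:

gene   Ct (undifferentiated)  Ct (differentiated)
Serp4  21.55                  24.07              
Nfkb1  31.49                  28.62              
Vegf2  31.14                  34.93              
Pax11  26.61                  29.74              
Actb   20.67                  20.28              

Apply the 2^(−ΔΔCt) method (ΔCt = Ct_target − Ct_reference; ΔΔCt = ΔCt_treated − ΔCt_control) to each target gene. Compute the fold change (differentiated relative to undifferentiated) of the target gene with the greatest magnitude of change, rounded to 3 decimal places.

Serp4: ΔΔCt = (24.07−20.28) − (21.55−20.67) = 3.79 − 0.88 = 2.91; fold change = 2^-2.91 = 0.133
Nfkb1: ΔΔCt = (28.62−20.28) − (31.49−20.67) = 8.34 − 10.82 = -2.48; fold change = 2^2.48 = 5.579
Vegf2: ΔΔCt = (34.93−20.28) − (31.14−20.67) = 14.65 − 10.47 = 4.18; fold change = 2^-4.18 = 0.055
Pax11: ΔΔCt = (29.74−20.28) − (26.61−20.67) = 9.46 − 5.94 = 3.52; fold change = 2^-3.52 = 0.087
Vegf2 has the largest |ΔΔCt| = 4.18.

0.055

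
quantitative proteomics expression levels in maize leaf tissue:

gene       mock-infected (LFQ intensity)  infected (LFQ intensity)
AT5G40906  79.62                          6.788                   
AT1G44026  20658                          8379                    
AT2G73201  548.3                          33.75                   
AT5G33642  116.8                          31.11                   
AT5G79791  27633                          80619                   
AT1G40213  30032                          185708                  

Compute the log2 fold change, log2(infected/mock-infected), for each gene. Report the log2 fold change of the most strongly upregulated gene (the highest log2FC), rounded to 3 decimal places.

log2(6.788/79.62) = -3.552  (AT5G40906)
log2(8379/20658) = -1.302  (AT1G44026)
log2(33.75/548.3) = -4.022  (AT2G73201)
log2(31.11/116.8) = -1.909  (AT5G33642)
log2(80619/27633) = 1.545  (AT5G79791)
log2(185708/30032) = 2.628  (AT1G40213)
AT1G40213 is most strongly upregulated.

2.628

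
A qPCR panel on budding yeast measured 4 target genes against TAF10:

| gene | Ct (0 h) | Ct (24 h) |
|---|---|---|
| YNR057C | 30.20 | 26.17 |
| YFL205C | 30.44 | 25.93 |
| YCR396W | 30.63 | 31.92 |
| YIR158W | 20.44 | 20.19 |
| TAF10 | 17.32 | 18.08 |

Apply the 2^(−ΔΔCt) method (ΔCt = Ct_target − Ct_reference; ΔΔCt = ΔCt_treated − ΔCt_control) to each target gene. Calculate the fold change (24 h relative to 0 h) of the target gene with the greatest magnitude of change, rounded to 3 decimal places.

38.586

YNR057C: ΔΔCt = (26.17−18.08) − (30.20−17.32) = 8.09 − 12.88 = -4.79; fold change = 2^4.79 = 27.665
YFL205C: ΔΔCt = (25.93−18.08) − (30.44−17.32) = 7.85 − 13.12 = -5.27; fold change = 2^5.27 = 38.586
YCR396W: ΔΔCt = (31.92−18.08) − (30.63−17.32) = 13.84 − 13.31 = 0.53; fold change = 2^-0.53 = 0.693
YIR158W: ΔΔCt = (20.19−18.08) − (20.44−17.32) = 2.11 − 3.12 = -1.01; fold change = 2^1.01 = 2.014
YFL205C has the largest |ΔΔCt| = 5.27.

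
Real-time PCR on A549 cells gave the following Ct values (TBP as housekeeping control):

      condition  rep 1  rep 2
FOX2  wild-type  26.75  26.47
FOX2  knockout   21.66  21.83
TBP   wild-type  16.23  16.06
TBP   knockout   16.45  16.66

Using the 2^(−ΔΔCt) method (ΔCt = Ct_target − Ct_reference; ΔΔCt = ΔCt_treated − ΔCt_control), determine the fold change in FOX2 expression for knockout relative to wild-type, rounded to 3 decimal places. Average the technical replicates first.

Mean Ct: FOX2 wild-type 26.610; FOX2 knockout 21.745; TBP wild-type 16.145; TBP knockout 16.555
ΔCt(wild-type) = 26.610 − 16.145 = 10.465
ΔCt(knockout) = 21.745 − 16.555 = 5.190
ΔΔCt = 5.190 − 10.465 = -5.275
Fold change = 2^(−(-5.275)) = 2^5.275 = 38.7198

38.720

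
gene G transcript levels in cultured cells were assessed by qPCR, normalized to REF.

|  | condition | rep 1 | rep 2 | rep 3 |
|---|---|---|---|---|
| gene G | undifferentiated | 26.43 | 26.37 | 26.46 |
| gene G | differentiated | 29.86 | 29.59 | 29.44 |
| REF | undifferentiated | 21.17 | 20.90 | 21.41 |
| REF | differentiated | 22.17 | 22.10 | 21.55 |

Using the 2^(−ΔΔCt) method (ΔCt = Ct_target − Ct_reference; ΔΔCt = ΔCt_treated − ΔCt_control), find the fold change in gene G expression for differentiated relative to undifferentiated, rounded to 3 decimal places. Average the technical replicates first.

Mean Ct: gene G undifferentiated 26.420; gene G differentiated 29.630; REF undifferentiated 21.160; REF differentiated 21.940
ΔCt(undifferentiated) = 26.420 − 21.160 = 5.260
ΔCt(differentiated) = 29.630 − 21.940 = 7.690
ΔΔCt = 7.690 − 5.260 = 2.430
Fold change = 2^(−2.430) = 0.1856

0.186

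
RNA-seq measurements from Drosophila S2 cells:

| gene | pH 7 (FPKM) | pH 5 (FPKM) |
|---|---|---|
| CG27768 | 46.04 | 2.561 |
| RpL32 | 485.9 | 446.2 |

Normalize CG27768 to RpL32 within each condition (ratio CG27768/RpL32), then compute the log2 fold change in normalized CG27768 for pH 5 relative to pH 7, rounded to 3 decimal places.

-4.045

CG27768/RpL32 (pH 7) = 46.04 / 485.9 = 0.094752
CG27768/RpL32 (pH 5) = 2.561 / 446.2 = 0.0057396
Fold change = 0.0057396 / 0.094752 = 0.0606
log2(0.0606) = -4.0451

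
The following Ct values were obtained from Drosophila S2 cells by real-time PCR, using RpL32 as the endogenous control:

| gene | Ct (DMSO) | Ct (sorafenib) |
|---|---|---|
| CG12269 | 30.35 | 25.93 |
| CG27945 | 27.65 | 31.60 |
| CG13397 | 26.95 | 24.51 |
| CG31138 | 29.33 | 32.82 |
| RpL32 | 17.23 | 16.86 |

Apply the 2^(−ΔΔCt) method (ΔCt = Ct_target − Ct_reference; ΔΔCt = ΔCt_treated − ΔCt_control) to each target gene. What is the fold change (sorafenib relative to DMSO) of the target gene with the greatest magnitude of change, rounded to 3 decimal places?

CG12269: ΔΔCt = (25.93−16.86) − (30.35−17.23) = 9.07 − 13.12 = -4.05; fold change = 2^4.05 = 16.564
CG27945: ΔΔCt = (31.60−16.86) − (27.65−17.23) = 14.74 − 10.42 = 4.32; fold change = 2^-4.32 = 0.050
CG13397: ΔΔCt = (24.51−16.86) − (26.95−17.23) = 7.65 − 9.72 = -2.07; fold change = 2^2.07 = 4.199
CG31138: ΔΔCt = (32.82−16.86) − (29.33−17.23) = 15.96 − 12.10 = 3.86; fold change = 2^-3.86 = 0.069
CG27945 has the largest |ΔΔCt| = 4.32.

0.050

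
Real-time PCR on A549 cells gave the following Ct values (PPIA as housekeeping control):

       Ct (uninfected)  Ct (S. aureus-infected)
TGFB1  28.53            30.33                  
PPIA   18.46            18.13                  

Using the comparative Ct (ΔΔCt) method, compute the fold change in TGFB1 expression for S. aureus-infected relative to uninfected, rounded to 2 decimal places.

ΔCt(uninfected) = 28.530 − 18.460 = 10.070
ΔCt(S. aureus-infected) = 30.330 − 18.130 = 12.200
ΔΔCt = 12.200 − 10.070 = 2.130
Fold change = 2^(−2.130) = 0.228

0.23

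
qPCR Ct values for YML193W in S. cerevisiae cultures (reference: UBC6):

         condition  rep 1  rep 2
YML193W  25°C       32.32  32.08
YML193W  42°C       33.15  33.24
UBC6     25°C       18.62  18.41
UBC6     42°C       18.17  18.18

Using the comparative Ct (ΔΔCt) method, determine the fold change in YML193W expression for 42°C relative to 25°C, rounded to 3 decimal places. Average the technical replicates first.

0.396

Mean Ct: YML193W 25°C 32.200; YML193W 42°C 33.195; UBC6 25°C 18.515; UBC6 42°C 18.175
ΔCt(25°C) = 32.200 − 18.515 = 13.685
ΔCt(42°C) = 33.195 − 18.175 = 15.020
ΔΔCt = 15.020 − 13.685 = 1.335
Fold change = 2^(−1.335) = 0.3964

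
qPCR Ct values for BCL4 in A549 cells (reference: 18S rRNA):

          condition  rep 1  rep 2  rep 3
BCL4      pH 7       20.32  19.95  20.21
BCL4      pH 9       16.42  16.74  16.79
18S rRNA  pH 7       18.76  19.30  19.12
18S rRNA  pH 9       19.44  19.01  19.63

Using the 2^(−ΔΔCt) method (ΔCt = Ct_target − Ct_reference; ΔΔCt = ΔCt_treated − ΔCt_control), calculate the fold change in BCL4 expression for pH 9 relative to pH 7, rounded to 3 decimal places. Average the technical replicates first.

Mean Ct: BCL4 pH 7 20.160; BCL4 pH 9 16.650; 18S rRNA pH 7 19.060; 18S rRNA pH 9 19.360
ΔCt(pH 7) = 20.160 − 19.060 = 1.100
ΔCt(pH 9) = 16.650 − 19.360 = -2.710
ΔΔCt = -2.710 − 1.100 = -3.810
Fold change = 2^(−(-3.810)) = 2^3.810 = 14.0257

14.026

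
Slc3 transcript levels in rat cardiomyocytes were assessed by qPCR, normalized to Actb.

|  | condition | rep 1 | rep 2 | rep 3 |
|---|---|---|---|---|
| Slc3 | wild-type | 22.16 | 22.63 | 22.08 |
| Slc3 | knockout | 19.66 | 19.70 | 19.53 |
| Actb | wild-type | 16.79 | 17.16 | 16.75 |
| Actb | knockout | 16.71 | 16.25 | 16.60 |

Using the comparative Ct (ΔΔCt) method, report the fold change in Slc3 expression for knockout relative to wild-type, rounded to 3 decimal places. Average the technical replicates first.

4.857

Mean Ct: Slc3 wild-type 22.290; Slc3 knockout 19.630; Actb wild-type 16.900; Actb knockout 16.520
ΔCt(wild-type) = 22.290 − 16.900 = 5.390
ΔCt(knockout) = 19.630 − 16.520 = 3.110
ΔΔCt = 3.110 − 5.390 = -2.280
Fold change = 2^(−(-2.280)) = 2^2.280 = 4.8568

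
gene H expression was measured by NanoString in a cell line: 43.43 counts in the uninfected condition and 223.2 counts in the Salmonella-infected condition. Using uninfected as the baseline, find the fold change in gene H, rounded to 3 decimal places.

Fold change = 223.2 / 43.43 = 5.1393
gene H is upregulated.

5.139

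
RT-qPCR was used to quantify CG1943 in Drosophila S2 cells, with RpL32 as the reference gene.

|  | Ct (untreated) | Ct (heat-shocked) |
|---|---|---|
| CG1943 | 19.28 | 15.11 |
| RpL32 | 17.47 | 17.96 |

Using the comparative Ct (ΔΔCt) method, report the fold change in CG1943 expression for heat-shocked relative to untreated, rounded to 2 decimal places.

25.28

ΔCt(untreated) = 19.280 − 17.470 = 1.810
ΔCt(heat-shocked) = 15.110 − 17.960 = -2.850
ΔΔCt = -2.850 − 1.810 = -4.660
Fold change = 2^(−(-4.660)) = 2^4.660 = 25.281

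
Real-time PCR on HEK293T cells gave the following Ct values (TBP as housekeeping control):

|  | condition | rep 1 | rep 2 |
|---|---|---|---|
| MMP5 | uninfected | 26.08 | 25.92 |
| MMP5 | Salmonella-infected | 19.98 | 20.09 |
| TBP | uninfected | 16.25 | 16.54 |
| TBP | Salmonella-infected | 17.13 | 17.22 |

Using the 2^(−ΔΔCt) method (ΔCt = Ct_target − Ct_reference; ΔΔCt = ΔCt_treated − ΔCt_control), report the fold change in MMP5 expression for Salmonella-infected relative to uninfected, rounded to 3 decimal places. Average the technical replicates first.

Mean Ct: MMP5 uninfected 26.000; MMP5 Salmonella-infected 20.035; TBP uninfected 16.395; TBP Salmonella-infected 17.175
ΔCt(uninfected) = 26.000 − 16.395 = 9.605
ΔCt(Salmonella-infected) = 20.035 − 17.175 = 2.860
ΔΔCt = 2.860 − 9.605 = -6.745
Fold change = 2^(−(-6.745)) = 2^6.745 = 107.2624

107.262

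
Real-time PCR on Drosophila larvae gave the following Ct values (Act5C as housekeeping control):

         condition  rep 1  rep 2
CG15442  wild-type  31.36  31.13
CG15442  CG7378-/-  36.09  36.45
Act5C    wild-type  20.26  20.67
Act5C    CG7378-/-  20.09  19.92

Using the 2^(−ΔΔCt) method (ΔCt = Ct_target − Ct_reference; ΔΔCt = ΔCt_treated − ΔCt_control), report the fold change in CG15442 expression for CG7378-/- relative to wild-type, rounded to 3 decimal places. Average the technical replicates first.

Mean Ct: CG15442 wild-type 31.245; CG15442 CG7378-/- 36.270; Act5C wild-type 20.465; Act5C CG7378-/- 20.005
ΔCt(wild-type) = 31.245 − 20.465 = 10.780
ΔCt(CG7378-/-) = 36.270 − 20.005 = 16.265
ΔΔCt = 16.265 − 10.780 = 5.485
Fold change = 2^(−5.485) = 0.0223

0.022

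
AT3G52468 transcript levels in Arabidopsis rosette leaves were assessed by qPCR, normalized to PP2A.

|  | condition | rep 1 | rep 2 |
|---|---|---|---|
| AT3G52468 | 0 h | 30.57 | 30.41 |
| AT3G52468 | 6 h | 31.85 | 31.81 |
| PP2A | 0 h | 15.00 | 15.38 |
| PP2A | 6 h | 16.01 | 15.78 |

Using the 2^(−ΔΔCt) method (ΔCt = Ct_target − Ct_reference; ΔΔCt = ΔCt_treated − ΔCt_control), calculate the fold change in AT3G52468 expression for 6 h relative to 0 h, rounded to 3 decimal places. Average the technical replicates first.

0.644

Mean Ct: AT3G52468 0 h 30.490; AT3G52468 6 h 31.830; PP2A 0 h 15.190; PP2A 6 h 15.895
ΔCt(0 h) = 30.490 − 15.190 = 15.300
ΔCt(6 h) = 31.830 − 15.895 = 15.935
ΔΔCt = 15.935 − 15.300 = 0.635
Fold change = 2^(−0.635) = 0.6439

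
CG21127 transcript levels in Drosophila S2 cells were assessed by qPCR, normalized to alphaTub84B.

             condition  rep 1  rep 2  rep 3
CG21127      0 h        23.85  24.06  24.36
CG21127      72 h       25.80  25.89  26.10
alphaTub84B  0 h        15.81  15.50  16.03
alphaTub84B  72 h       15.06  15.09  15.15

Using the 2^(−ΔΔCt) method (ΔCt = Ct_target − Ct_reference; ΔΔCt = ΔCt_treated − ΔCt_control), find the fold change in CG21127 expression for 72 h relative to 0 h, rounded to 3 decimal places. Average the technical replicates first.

0.174

Mean Ct: CG21127 0 h 24.090; CG21127 72 h 25.930; alphaTub84B 0 h 15.780; alphaTub84B 72 h 15.100
ΔCt(0 h) = 24.090 − 15.780 = 8.310
ΔCt(72 h) = 25.930 − 15.100 = 10.830
ΔΔCt = 10.830 − 8.310 = 2.520
Fold change = 2^(−2.520) = 0.1743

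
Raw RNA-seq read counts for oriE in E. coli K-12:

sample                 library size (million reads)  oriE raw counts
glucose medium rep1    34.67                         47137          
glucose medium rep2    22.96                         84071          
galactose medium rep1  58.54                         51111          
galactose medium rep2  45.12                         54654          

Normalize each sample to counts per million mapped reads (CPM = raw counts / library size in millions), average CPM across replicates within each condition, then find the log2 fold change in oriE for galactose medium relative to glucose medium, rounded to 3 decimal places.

-1.268

CPM(glucose medium rep1) = 47137 / 34.67 = 1359.5904
CPM(glucose medium rep2) = 84071 / 22.96 = 3661.6289
CPM(galactose medium rep1) = 51111 / 58.54 = 873.0953
CPM(galactose medium rep2) = 54654 / 45.12 = 1211.3032
mean CPM(glucose medium) = 2510.6097; mean CPM(galactose medium) = 1042.1993
Fold change = 1042.1993 / 2510.6097 = 0.41512
log2(0.41512) = -1.2684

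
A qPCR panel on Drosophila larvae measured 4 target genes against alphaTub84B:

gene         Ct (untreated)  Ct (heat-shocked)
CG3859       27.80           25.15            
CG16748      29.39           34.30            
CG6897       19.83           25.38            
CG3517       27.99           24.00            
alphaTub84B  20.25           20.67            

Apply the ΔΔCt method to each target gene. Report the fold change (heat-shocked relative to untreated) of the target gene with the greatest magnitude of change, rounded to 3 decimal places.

CG3859: ΔΔCt = (25.15−20.67) − (27.80−20.25) = 4.48 − 7.55 = -3.07; fold change = 2^3.07 = 8.398
CG16748: ΔΔCt = (34.30−20.67) − (29.39−20.25) = 13.63 − 9.14 = 4.49; fold change = 2^-4.49 = 0.045
CG6897: ΔΔCt = (25.38−20.67) − (19.83−20.25) = 4.71 − (-0.42) = 5.13; fold change = 2^-5.13 = 0.029
CG3517: ΔΔCt = (24.00−20.67) − (27.99−20.25) = 3.33 − 7.74 = -4.41; fold change = 2^4.41 = 21.259
CG6897 has the largest |ΔΔCt| = 5.13.

0.029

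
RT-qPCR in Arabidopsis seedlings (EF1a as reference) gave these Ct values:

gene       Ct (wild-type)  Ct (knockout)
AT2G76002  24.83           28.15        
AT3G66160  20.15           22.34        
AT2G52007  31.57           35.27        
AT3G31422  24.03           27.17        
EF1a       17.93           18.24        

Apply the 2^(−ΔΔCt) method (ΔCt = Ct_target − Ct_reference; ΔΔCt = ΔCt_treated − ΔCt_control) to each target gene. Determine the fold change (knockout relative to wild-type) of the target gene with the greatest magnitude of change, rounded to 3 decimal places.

AT2G76002: ΔΔCt = (28.15−18.24) − (24.83−17.93) = 9.91 − 6.90 = 3.01; fold change = 2^-3.01 = 0.124
AT3G66160: ΔΔCt = (22.34−18.24) − (20.15−17.93) = 4.10 − 2.22 = 1.88; fold change = 2^-1.88 = 0.272
AT2G52007: ΔΔCt = (35.27−18.24) − (31.57−17.93) = 17.03 − 13.64 = 3.39; fold change = 2^-3.39 = 0.095
AT3G31422: ΔΔCt = (27.17−18.24) − (24.03−17.93) = 8.93 − 6.10 = 2.83; fold change = 2^-2.83 = 0.141
AT2G52007 has the largest |ΔΔCt| = 3.39.

0.095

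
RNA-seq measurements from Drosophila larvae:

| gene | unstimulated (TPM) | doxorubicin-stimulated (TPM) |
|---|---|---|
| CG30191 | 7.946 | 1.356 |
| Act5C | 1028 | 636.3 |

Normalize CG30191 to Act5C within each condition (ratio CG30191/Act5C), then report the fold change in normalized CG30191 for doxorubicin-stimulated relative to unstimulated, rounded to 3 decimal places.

CG30191/Act5C (unstimulated) = 7.946 / 1028 = 0.0077296
CG30191/Act5C (doxorubicin-stimulated) = 1.356 / 636.3 = 0.0021311
Fold change = 0.0021311 / 0.0077296 = 0.2757

0.276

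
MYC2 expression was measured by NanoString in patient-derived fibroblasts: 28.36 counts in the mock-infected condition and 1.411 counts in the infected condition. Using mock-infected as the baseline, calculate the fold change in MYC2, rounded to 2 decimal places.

Fold change = 1.411 / 28.36 = 0.050
MYC2 is downregulated.

0.05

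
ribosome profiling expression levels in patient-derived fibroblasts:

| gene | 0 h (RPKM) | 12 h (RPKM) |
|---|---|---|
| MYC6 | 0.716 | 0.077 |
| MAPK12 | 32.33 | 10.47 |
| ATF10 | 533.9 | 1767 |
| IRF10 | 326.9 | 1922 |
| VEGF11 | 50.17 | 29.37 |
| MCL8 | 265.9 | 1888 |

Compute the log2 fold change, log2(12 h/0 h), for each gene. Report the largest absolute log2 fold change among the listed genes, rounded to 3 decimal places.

log2(0.077/0.716) = -3.217  (MYC6)
log2(10.47/32.33) = -1.627  (MAPK12)
log2(1767/533.9) = 1.727  (ATF10)
log2(1922/326.9) = 2.556  (IRF10)
log2(29.37/50.17) = -0.772  (VEGF11)
log2(1888/265.9) = 2.828  (MCL8)
The largest magnitude belongs to MYC6.

3.217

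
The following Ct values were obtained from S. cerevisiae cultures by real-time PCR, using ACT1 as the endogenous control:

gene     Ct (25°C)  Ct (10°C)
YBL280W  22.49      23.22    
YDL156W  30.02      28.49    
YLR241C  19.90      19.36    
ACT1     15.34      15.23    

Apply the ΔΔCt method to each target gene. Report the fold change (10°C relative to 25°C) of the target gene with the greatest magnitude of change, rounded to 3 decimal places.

YBL280W: ΔΔCt = (23.22−15.23) − (22.49−15.34) = 7.99 − 7.15 = 0.84; fold change = 2^-0.84 = 0.559
YDL156W: ΔΔCt = (28.49−15.23) − (30.02−15.34) = 13.26 − 14.68 = -1.42; fold change = 2^1.42 = 2.676
YLR241C: ΔΔCt = (19.36−15.23) − (19.90−15.34) = 4.13 − 4.56 = -0.43; fold change = 2^0.43 = 1.347
YDL156W has the largest |ΔΔCt| = 1.42.

2.676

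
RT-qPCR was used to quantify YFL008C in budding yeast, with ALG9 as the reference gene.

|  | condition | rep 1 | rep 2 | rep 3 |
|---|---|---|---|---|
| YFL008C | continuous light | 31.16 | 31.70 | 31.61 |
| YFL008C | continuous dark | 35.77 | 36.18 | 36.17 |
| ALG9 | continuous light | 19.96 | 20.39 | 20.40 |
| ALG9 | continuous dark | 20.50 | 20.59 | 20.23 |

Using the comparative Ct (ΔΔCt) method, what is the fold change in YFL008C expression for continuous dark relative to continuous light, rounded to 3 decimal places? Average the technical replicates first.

Mean Ct: YFL008C continuous light 31.490; YFL008C continuous dark 36.040; ALG9 continuous light 20.250; ALG9 continuous dark 20.440
ΔCt(continuous light) = 31.490 − 20.250 = 11.240
ΔCt(continuous dark) = 36.040 − 20.440 = 15.600
ΔΔCt = 15.600 − 11.240 = 4.360
Fold change = 2^(−4.360) = 0.0487

0.049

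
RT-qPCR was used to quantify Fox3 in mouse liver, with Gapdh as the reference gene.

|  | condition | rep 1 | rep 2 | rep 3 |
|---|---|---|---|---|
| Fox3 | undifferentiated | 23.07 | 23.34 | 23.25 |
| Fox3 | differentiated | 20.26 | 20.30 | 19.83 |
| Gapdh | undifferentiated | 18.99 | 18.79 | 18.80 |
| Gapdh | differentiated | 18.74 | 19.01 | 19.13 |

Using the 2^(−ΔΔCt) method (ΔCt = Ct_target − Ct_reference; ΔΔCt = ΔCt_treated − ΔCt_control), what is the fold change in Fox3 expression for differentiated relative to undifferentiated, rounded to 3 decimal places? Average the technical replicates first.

9.126

Mean Ct: Fox3 undifferentiated 23.220; Fox3 differentiated 20.130; Gapdh undifferentiated 18.860; Gapdh differentiated 18.960
ΔCt(undifferentiated) = 23.220 − 18.860 = 4.360
ΔCt(differentiated) = 20.130 − 18.960 = 1.170
ΔΔCt = 1.170 − 4.360 = -3.190
Fold change = 2^(−(-3.190)) = 2^3.190 = 9.1261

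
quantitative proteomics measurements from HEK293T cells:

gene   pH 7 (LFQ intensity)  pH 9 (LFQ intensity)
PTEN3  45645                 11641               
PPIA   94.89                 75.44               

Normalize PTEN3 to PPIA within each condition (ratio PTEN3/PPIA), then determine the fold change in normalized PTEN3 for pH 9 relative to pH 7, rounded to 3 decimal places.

0.321

PTEN3/PPIA (pH 7) = 45645 / 94.89 = 481.03
PTEN3/PPIA (pH 9) = 11641 / 75.44 = 154.31
Fold change = 154.31 / 481.03 = 0.3208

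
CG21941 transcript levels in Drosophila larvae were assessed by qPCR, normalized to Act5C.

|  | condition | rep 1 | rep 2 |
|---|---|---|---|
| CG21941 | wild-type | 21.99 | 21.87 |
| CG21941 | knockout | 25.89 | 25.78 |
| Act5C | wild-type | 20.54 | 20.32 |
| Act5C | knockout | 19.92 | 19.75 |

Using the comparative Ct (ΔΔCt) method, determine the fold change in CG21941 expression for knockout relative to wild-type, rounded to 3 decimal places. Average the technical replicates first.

0.044

Mean Ct: CG21941 wild-type 21.930; CG21941 knockout 25.835; Act5C wild-type 20.430; Act5C knockout 19.835
ΔCt(wild-type) = 21.930 − 20.430 = 1.500
ΔCt(knockout) = 25.835 − 19.835 = 6.000
ΔΔCt = 6.000 − 1.500 = 4.500
Fold change = 2^(−4.500) = 0.0442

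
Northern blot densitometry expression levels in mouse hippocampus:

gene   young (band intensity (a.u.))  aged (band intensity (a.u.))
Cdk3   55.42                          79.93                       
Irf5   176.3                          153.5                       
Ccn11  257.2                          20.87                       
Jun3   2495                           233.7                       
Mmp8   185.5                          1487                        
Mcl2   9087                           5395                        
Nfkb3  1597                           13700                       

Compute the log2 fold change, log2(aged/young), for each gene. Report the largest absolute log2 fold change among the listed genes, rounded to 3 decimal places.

log2(79.93/55.42) = 0.528  (Cdk3)
log2(153.5/176.3) = -0.200  (Irf5)
log2(20.87/257.2) = -3.623  (Ccn11)
log2(233.7/2495) = -3.416  (Jun3)
log2(1487/185.5) = 3.003  (Mmp8)
log2(5395/9087) = -0.752  (Mcl2)
log2(13700/1597) = 3.101  (Nfkb3)
The largest magnitude belongs to Ccn11.

3.623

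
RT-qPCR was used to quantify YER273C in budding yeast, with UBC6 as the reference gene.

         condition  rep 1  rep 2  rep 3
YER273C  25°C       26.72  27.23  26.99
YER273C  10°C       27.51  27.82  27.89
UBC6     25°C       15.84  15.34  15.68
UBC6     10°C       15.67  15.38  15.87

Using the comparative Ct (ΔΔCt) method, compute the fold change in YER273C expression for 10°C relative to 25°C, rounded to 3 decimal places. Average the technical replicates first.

Mean Ct: YER273C 25°C 26.980; YER273C 10°C 27.740; UBC6 25°C 15.620; UBC6 10°C 15.640
ΔCt(25°C) = 26.980 − 15.620 = 11.360
ΔCt(10°C) = 27.740 − 15.640 = 12.100
ΔΔCt = 12.100 − 11.360 = 0.740
Fold change = 2^(−0.740) = 0.5987

0.599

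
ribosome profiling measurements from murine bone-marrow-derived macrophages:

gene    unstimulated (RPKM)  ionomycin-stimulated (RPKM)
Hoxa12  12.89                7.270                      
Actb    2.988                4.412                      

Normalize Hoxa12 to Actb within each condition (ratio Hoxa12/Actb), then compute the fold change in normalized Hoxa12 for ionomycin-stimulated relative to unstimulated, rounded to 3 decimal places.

Hoxa12/Actb (unstimulated) = 12.89 / 2.988 = 4.3139
Hoxa12/Actb (ionomycin-stimulated) = 7.270 / 4.412 = 1.6478
Fold change = 1.6478 / 4.3139 = 0.3820

0.382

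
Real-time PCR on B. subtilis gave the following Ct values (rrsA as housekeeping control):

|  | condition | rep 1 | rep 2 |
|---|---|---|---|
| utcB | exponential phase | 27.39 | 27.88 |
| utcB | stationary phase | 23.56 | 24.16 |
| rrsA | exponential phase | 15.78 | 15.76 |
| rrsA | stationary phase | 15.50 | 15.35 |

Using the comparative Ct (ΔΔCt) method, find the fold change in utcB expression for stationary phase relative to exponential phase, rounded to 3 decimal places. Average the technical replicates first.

10.778

Mean Ct: utcB exponential phase 27.635; utcB stationary phase 23.860; rrsA exponential phase 15.770; rrsA stationary phase 15.425
ΔCt(exponential phase) = 27.635 − 15.770 = 11.865
ΔCt(stationary phase) = 23.860 − 15.425 = 8.435
ΔΔCt = 8.435 − 11.865 = -3.430
Fold change = 2^(−(-3.430)) = 2^3.430 = 10.7779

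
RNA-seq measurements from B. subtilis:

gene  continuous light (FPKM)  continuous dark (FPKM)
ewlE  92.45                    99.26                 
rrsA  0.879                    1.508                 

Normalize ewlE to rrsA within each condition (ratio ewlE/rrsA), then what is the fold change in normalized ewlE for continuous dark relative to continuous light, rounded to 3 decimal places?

0.626

ewlE/rrsA (continuous light) = 92.45 / 0.879 = 105.18
ewlE/rrsA (continuous dark) = 99.26 / 1.508 = 65.822
Fold change = 65.822 / 105.18 = 0.6258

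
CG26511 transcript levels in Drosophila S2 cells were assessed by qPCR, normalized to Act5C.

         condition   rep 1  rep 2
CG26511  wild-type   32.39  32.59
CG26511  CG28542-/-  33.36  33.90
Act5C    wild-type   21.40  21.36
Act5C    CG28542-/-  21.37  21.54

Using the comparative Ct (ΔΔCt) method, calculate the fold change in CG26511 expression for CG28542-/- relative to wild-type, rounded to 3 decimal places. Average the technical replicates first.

0.478

Mean Ct: CG26511 wild-type 32.490; CG26511 CG28542-/- 33.630; Act5C wild-type 21.380; Act5C CG28542-/- 21.455
ΔCt(wild-type) = 32.490 − 21.380 = 11.110
ΔCt(CG28542-/-) = 33.630 − 21.455 = 12.175
ΔΔCt = 12.175 − 11.110 = 1.065
Fold change = 2^(−1.065) = 0.4780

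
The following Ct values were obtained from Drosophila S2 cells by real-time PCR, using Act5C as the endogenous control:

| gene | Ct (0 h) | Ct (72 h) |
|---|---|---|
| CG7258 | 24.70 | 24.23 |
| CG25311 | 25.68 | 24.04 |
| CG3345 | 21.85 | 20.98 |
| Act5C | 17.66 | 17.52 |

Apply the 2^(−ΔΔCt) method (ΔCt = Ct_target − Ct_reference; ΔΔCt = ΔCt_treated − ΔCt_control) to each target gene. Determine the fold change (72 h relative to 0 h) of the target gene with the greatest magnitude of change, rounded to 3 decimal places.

CG7258: ΔΔCt = (24.23−17.52) − (24.70−17.66) = 6.71 − 7.04 = -0.33; fold change = 2^0.33 = 1.257
CG25311: ΔΔCt = (24.04−17.52) − (25.68−17.66) = 6.52 − 8.02 = -1.50; fold change = 2^1.50 = 2.828
CG3345: ΔΔCt = (20.98−17.52) − (21.85−17.66) = 3.46 − 4.19 = -0.73; fold change = 2^0.73 = 1.659
CG25311 has the largest |ΔΔCt| = 1.50.

2.828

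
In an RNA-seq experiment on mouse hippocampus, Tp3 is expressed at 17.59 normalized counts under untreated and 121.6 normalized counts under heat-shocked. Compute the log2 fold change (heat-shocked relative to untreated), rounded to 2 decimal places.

Fold change = 121.6 / 17.59 = 6.9130
log2(6.9130) = 2.789

2.79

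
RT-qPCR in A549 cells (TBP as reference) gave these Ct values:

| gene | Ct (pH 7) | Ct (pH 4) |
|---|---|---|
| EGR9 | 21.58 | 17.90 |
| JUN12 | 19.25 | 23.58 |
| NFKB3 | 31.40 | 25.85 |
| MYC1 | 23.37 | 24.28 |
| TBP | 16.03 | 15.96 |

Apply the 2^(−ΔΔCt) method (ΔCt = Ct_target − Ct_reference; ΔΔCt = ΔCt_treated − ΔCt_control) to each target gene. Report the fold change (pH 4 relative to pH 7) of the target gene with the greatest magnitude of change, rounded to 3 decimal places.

44.632

EGR9: ΔΔCt = (17.90−15.96) − (21.58−16.03) = 1.94 − 5.55 = -3.61; fold change = 2^3.61 = 12.210
JUN12: ΔΔCt = (23.58−15.96) − (19.25−16.03) = 7.62 − 3.22 = 4.40; fold change = 2^-4.40 = 0.047
NFKB3: ΔΔCt = (25.85−15.96) − (31.40−16.03) = 9.89 − 15.37 = -5.48; fold change = 2^5.48 = 44.632
MYC1: ΔΔCt = (24.28−15.96) − (23.37−16.03) = 8.32 − 7.34 = 0.98; fold change = 2^-0.98 = 0.507
NFKB3 has the largest |ΔΔCt| = 5.48.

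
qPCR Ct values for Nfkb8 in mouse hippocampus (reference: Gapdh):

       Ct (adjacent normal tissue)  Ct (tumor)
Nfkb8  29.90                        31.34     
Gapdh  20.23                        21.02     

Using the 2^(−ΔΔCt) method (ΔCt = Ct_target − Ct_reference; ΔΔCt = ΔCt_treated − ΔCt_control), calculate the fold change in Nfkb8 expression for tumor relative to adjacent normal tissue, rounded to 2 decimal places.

ΔCt(adjacent normal tissue) = 29.900 − 20.230 = 9.670
ΔCt(tumor) = 31.340 − 21.020 = 10.320
ΔΔCt = 10.320 − 9.670 = 0.650
Fold change = 2^(−0.650) = 0.637

0.64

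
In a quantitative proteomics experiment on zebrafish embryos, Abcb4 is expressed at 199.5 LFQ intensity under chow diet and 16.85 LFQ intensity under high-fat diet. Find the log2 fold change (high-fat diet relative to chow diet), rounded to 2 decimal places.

Fold change = 16.85 / 199.5 = 0.0845
log2(0.0845) = -3.566

-3.57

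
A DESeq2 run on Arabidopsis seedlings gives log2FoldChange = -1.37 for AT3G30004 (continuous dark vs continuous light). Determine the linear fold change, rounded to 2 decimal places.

Fold change = 2^(-1.37) = 0.387

0.39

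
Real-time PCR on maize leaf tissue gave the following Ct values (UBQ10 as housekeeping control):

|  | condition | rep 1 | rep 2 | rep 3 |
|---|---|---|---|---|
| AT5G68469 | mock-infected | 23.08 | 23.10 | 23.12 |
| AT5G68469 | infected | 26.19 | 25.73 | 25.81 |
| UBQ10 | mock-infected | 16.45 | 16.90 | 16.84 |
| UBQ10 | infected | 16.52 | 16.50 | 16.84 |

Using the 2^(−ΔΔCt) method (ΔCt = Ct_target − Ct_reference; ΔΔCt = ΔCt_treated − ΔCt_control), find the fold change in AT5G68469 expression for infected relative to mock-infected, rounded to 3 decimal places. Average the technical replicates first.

Mean Ct: AT5G68469 mock-infected 23.100; AT5G68469 infected 25.910; UBQ10 mock-infected 16.730; UBQ10 infected 16.620
ΔCt(mock-infected) = 23.100 − 16.730 = 6.370
ΔCt(infected) = 25.910 − 16.620 = 9.290
ΔΔCt = 9.290 − 6.370 = 2.920
Fold change = 2^(−2.920) = 0.1321

0.132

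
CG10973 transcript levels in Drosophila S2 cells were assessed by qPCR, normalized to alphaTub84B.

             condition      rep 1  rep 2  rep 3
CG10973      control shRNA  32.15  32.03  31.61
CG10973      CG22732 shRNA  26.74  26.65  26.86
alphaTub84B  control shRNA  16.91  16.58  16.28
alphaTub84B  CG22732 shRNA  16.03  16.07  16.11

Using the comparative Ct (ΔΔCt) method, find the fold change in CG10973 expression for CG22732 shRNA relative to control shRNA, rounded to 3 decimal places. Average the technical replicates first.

Mean Ct: CG10973 control shRNA 31.930; CG10973 CG22732 shRNA 26.750; alphaTub84B control shRNA 16.590; alphaTub84B CG22732 shRNA 16.070
ΔCt(control shRNA) = 31.930 − 16.590 = 15.340
ΔCt(CG22732 shRNA) = 26.750 − 16.070 = 10.680
ΔΔCt = 10.680 − 15.340 = -4.660
Fold change = 2^(−(-4.660)) = 2^4.660 = 25.2813

25.281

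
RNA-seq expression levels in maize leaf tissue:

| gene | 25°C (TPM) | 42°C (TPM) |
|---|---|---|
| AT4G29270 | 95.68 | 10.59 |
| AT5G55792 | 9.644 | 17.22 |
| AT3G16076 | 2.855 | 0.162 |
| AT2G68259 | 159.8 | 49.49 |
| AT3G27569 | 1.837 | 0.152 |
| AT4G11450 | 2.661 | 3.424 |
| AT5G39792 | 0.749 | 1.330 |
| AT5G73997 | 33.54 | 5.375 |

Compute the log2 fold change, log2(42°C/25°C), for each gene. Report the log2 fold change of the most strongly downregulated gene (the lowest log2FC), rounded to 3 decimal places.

-4.139

log2(10.59/95.68) = -3.176  (AT4G29270)
log2(17.22/9.644) = 0.836  (AT5G55792)
log2(0.162/2.855) = -4.139  (AT3G16076)
log2(49.49/159.8) = -1.691  (AT2G68259)
log2(0.152/1.837) = -3.595  (AT3G27569)
log2(3.424/2.661) = 0.364  (AT4G11450)
log2(1.330/0.749) = 0.828  (AT5G39792)
log2(5.375/33.54) = -2.642  (AT5G73997)
AT3G16076 is most strongly downregulated.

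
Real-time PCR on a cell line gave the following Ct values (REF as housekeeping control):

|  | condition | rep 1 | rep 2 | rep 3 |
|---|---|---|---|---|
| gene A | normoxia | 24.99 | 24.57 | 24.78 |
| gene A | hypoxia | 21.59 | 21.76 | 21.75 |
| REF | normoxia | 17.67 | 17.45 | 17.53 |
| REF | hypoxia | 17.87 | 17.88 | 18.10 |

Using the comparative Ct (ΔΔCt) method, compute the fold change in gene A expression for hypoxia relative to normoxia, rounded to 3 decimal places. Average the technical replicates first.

11.158

Mean Ct: gene A normoxia 24.780; gene A hypoxia 21.700; REF normoxia 17.550; REF hypoxia 17.950
ΔCt(normoxia) = 24.780 − 17.550 = 7.230
ΔCt(hypoxia) = 21.700 − 17.950 = 3.750
ΔΔCt = 3.750 − 7.230 = -3.480
Fold change = 2^(−(-3.480)) = 2^3.480 = 11.1579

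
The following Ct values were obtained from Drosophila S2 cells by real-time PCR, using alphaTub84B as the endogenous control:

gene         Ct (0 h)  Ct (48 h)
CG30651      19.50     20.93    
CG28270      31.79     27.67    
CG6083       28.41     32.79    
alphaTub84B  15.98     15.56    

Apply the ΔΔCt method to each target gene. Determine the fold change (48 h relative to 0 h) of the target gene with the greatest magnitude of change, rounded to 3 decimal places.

CG30651: ΔΔCt = (20.93−15.56) − (19.50−15.98) = 5.37 − 3.52 = 1.85; fold change = 2^-1.85 = 0.277
CG28270: ΔΔCt = (27.67−15.56) − (31.79−15.98) = 12.11 − 15.81 = -3.70; fold change = 2^3.70 = 12.996
CG6083: ΔΔCt = (32.79−15.56) − (28.41−15.98) = 17.23 − 12.43 = 4.80; fold change = 2^-4.80 = 0.036
CG6083 has the largest |ΔΔCt| = 4.80.

0.036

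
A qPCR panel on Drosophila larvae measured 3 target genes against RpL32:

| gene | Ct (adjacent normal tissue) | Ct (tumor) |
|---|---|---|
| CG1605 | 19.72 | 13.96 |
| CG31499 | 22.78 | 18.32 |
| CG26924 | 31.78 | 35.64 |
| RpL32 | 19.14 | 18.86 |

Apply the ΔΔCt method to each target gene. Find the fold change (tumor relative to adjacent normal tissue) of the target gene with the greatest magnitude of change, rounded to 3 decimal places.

CG1605: ΔΔCt = (13.96−18.86) − (19.72−19.14) = -4.90 − 0.58 = -5.48; fold change = 2^5.48 = 44.632
CG31499: ΔΔCt = (18.32−18.86) − (22.78−19.14) = -0.54 − 3.64 = -4.18; fold change = 2^4.18 = 18.126
CG26924: ΔΔCt = (35.64−18.86) − (31.78−19.14) = 16.78 − 12.64 = 4.14; fold change = 2^-4.14 = 0.057
CG1605 has the largest |ΔΔCt| = 5.48.

44.632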